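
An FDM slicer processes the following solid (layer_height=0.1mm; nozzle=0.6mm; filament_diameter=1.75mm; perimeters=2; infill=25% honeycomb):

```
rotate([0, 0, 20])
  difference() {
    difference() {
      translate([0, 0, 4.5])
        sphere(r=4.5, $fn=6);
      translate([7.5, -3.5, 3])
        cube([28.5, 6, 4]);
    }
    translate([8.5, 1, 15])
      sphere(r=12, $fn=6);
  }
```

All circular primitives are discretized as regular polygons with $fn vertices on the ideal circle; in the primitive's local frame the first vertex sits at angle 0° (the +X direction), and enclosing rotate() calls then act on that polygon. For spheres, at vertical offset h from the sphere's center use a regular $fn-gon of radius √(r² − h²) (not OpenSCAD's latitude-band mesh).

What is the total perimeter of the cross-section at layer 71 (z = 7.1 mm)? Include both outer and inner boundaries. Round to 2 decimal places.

At z = 7.1 mm: the r=4.5 sphere contributes a regular 6-gon of circumradius √(4.5²−2.6²) = 3.673 (perimeter = 2·6·3.673·sin(180°/6) = 22.04 mm); the cube at (7.5, -3.5) is absent (z outside [3, 7]); Taking the first minus the rest: none of the subtracted shapes is present at this height, so the r=4.5 sphere is unchanged — boundary = 22.04 mm; the r=12 sphere at (8.5, 1) slices to a regular 6-gon of circumradius 9.033 (√(r²−h²) with h=7.9 from center) (perimeter = 2·6·9.033·sin(180°/6) = 54.20 mm); Subtracting the remaining from the first: starting from that combined region, the r=12 sphere at (8.5, 1) partially overlaps it — only the 14.50 mm² overlap (of its 211.98 mm²) is removed, clipping the outline — boundary = 20.93 mm; (whole slice rotated 20° about Z — lengths, areas and connectivity unchanged). Overall, the cross-section is a single solid region. Total boundary length (outer) = 20.93 mm.

20.93 mm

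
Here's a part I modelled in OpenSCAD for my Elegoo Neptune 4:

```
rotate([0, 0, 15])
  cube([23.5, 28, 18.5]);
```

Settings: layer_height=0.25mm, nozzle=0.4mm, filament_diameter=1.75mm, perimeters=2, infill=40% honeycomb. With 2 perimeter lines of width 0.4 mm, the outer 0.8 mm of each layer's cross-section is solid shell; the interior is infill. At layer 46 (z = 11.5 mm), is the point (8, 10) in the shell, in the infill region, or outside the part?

At z = 11.5 mm: the cube (footprint 23.5×28) is included at this height; (rotated 15° about Z; rotation is an isometry so areas/perimeters/island counts are preserved). Overall, the cross-section is a single solid region. Undo the 15° rotation: the query point maps to (10.316, 7.589) in the un-rotated model frame. The nearest boundary edge runs (0.00, 0.00)→(23.50, 0.00); distance from the point to it = 7.59 mm. The point is inside the cross-section and 7.59 mm from the nearest boundary — more than the 0.8 mm shell width (2 × 0.4), so it's in the infill interior.

infill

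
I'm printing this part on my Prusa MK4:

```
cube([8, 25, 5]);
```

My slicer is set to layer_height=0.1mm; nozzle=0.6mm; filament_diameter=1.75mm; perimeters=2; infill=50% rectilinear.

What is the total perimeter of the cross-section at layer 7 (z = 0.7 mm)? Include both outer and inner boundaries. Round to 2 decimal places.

At z = 0.7 mm: the cube (footprint 8×25) is included at this height (perimeter 66.00 mm). Overall, the cross-section is a single solid region. Total boundary length (outer) = 66.00 mm.

66.00 mm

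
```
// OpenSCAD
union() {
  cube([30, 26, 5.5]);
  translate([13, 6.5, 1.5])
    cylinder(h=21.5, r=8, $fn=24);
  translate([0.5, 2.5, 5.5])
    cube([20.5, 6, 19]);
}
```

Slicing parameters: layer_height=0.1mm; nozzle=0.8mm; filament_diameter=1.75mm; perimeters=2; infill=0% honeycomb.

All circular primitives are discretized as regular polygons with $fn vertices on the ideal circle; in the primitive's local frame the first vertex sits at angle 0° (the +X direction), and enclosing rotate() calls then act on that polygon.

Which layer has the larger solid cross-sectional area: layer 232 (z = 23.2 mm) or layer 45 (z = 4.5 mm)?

layer 45 (z = 4.5 mm)

Layer 232 (z = 23.2): the cube is absent (z outside [0, 5.5]); the cylinder at (13, 6.5) is absent (z outside [1.5, 23]); the cube at (0.5, 2.5) is present — its section is the full 20.5×6 rectangle (area 123.00 mm²); Merging all regions: only the 20.5×6 cube at (0.5, 2.5) is present, so the union is just that shape — area = 123.00 mm². So its area = 123.00 mm². Layer 45 (z = 4.5): the 30×26 cube contributes its full rectangle (area 780.00 mm²); the r=8 cylinder at (13, 6.5) contributes a regular 24-gon of circumradius 8 (area = (24/2)·8.000²·sin(360°/24) = 198.77 mm²); the cube at (0.5, 2.5) does not reach this height (z outside [5.5, 24.5]); Taking the union: the regions partially overlap — summed areas 978.77 mm² minus the doubly-counted overlap 189.69 mm² gives 789.08 mm² — area = 789.08 mm². So its area = 789.08 mm². Layer 45 is larger (789.08 vs 123.00 mm²).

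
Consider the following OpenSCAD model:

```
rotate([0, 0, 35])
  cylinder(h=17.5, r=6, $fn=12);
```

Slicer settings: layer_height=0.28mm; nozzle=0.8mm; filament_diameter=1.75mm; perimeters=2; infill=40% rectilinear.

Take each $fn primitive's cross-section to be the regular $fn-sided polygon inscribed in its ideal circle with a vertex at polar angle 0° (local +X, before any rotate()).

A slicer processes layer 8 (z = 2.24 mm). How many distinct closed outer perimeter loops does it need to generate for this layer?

At z = 2.24 mm: the r=6 cylinder contributes a regular 12-gon of circumradius 6; (rotated 35° about Z; rotation is an isometry so areas/perimeters/island counts are preserved). The result has 1 disconnected region.

1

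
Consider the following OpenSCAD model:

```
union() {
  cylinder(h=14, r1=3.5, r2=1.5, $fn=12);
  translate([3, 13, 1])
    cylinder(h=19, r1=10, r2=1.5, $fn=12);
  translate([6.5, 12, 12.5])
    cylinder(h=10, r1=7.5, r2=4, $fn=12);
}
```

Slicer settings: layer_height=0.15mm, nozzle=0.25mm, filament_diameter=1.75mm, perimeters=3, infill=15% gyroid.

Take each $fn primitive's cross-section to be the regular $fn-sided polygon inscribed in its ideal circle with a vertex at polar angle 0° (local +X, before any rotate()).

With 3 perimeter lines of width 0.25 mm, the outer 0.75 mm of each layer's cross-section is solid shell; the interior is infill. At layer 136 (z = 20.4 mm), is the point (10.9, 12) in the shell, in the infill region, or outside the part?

At z = 20.4 mm: the cone is not intersected at this z (z outside [0, 14]); the cone at (3, 13) does not reach this height (z outside [1, 20]); the cone at (6.5, 12): at t=0.790 of its height the radius interpolates to r₁+(r₂−r₁)t = 4.735, giving a regular 12-gon of that circumradius; Taking the union: only the cone at (6.5, 12) is present, so the union is just that shape — 1 connected region. Overall, the cross-section is a single solid region. The nearest boundary edge runs (11.24, 12.00)→(10.60, 14.37); distance from the point to it = 0.32 mm. The point is inside the cross-section, 0.32 mm from the nearest boundary — within the 0.75 mm shell band (3 × 0.25).

shell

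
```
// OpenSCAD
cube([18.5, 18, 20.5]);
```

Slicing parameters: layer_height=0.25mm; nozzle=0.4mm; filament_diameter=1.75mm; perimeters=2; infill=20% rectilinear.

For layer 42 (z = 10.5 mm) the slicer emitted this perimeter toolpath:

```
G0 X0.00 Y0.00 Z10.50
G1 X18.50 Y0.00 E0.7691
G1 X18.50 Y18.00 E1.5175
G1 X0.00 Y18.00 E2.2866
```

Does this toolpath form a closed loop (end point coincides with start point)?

no

Start point (G0): (0.00, 0.00). End point (last G1): the path does not return to the start — open.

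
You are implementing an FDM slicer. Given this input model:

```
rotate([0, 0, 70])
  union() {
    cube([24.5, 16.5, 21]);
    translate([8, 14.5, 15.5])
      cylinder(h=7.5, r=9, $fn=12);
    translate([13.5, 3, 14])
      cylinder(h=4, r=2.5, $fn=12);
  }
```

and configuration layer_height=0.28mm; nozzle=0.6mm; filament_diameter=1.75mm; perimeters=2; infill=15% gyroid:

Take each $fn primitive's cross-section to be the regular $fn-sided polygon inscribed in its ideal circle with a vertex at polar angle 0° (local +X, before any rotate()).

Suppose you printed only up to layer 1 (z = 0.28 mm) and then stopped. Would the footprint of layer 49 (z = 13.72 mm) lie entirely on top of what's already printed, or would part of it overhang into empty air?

Compare the two slices. At z = 0.28: the cube is present — its section is the full 24.5×16.5 rectangle (area 404.25 mm²); the cylinder at (8, 14.5) is absent (z outside [15.5, 23]); the cylinder at (13.5, 3) is not intersected at this z (z outside [14, 18]); Taking the union: only the 24.5×16.5 cube is present, so the union is just that shape — area = 404.25 mm²; (whole slice rotated 70° about Z — lengths, areas and connectivity unchanged). At z = 13.72: the cube (footprint 24.5×16.5) is included at this height (area 404.25 mm²); the cylinder at (8, 14.5) is absent (z outside [15.5, 23]); the cylinder at (13.5, 3) does not reach this height (z outside [14, 18]); Merging all regions: only the 24.5×16.5 cube is present, so the union is just that shape — area = 404.25 mm²; (whole slice rotated 70° about Z — lengths, areas and connectivity unchanged). Checking containment: the cross-section at z = 13.72 is a subset of the cross-section at z = 0.28.

entirely on top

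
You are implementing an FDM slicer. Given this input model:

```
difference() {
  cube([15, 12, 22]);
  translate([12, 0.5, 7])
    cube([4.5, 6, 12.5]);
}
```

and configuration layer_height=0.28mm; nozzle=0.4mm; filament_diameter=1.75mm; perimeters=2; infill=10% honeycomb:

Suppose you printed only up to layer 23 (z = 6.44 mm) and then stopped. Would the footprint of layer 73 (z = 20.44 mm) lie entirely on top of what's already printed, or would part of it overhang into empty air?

Compare the two slices. At z = 6.44: the 15×12 cube contributes its full rectangle (area 180.00 mm²); the cube at (12, 0.5) does not reach this height (z outside [7, 19.5]); Subtracting the remaining from the first: none of the subtracted shapes is present at this height, so the 15×12 cube is unchanged — area = 180.00 mm². At z = 20.44: the cube (footprint 15×12) is included at this height (area 180.00 mm²); the cube at (12, 0.5) is absent (z outside [7, 19.5]); After the difference (first − rest): none of the subtracted shapes is present at this height, so the 15×12 cube is unchanged — area = 180.00 mm². Checking containment: the cross-section at z = 20.44 is a subset of the cross-section at z = 6.44.

entirely on top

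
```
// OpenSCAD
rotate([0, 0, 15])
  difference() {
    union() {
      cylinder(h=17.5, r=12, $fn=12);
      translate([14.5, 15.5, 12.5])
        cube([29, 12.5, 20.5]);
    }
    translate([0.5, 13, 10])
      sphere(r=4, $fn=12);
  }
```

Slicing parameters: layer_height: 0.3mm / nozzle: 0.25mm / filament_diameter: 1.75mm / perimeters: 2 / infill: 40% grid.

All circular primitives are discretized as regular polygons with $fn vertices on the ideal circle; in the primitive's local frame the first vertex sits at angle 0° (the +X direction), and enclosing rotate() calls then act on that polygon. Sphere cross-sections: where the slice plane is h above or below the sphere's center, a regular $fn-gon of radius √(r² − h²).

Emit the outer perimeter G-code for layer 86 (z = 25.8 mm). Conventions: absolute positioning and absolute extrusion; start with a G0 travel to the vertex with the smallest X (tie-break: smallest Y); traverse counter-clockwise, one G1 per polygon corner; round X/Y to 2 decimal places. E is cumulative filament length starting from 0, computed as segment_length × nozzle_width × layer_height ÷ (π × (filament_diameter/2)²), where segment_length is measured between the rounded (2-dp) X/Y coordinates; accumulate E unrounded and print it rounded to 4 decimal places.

G0 X6.76 Y30.80 Z25.80
G1 X9.99 Y18.72 E0.3899
G1 X38.01 Y26.23 E1.2944
G1 X34.77 Y38.30 E1.6841
G1 X6.76 Y30.80 E2.5883

At z = 25.8 mm: the cylinder is not intersected at this z (z outside [0, 17.5]); the 29×12.5 cube at (14.5, 15.5) contributes its full rectangle; Combining (union): only the 29×12.5 cube at (14.5, 15.5) is present, so the union is just that shape — 1 connected region; the sphere at (0.5, 13) is absent (|z−center|=15.800 > r=4); After the difference (first − rest): none of the subtracted shapes is present at this height, so the result so far is unchanged — 1 connected region; (rotated 15° about Z; rotation is an isometry so areas/perimeters/island counts are preserved). The outline is a single polygon with 4 vertices. Extrusion per mm of travel: 0.25 × 0.3 / (π × 0.875²) = 0.031181. Accumulating E over each segment gives final E = 2.5883.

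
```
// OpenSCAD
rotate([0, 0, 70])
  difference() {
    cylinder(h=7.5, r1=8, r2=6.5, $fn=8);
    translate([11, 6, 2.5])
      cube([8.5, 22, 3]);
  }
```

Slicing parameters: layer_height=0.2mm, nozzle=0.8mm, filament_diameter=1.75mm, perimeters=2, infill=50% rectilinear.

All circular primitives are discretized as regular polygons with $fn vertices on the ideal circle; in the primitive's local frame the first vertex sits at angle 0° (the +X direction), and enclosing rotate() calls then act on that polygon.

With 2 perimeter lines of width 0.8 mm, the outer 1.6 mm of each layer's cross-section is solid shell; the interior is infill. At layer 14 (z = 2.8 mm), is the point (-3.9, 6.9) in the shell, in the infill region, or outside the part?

outside

At z = 2.8 mm: the cone contributes a regular 8-gon of circumradius 7.440 (interpolated between r1=8 and r2=6.5 at t=0.373); the 8.5×22 cube at (11, 6) contributes its full rectangle; Taking the first minus the rest: starting from the cone, the 8.5×22 cube at (11, 6) misses the remaining region (no effect) — 1 connected region; (whole slice rotated 70° about Z — lengths, areas and connectivity unchanged). Overall, the cross-section is a single solid region. Undo the 70° rotation: the query point maps to (5.150, 6.025) in the un-rotated model frame. The nearest boundary edge runs (0.00, 7.44)→(5.26, 5.26); distance from the point to it = 0.66 mm. The point is not inside any of the regions above, so it lies outside the cross-section (0.66 mm from the nearest boundary).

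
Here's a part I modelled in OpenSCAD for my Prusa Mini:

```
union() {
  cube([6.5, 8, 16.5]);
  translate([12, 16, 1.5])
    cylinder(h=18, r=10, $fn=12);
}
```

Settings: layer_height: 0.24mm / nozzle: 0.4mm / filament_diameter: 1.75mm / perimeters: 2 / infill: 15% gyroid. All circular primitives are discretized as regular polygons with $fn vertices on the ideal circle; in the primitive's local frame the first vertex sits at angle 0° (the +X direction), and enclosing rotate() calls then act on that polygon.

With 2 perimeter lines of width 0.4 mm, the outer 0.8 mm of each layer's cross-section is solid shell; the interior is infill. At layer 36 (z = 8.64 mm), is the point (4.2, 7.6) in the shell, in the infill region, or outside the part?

At z = 8.64 mm: the cube (footprint 6.5×8) is included at this height; the r=10 cylinder at (12, 16) gives a regular 12-gon of circumradius 10 (constant along its height); Combining (union): the regions partially overlap (shared area 0.01 mm²), so overlapping operands fuse into one piece — 1 connected region. Overall, the cross-section is a single solid region. The nearest boundary edge runs (0.00, 8.00)→(6.34, 8.00); distance from the point to it = 0.40 mm. The point is inside the cross-section, 0.40 mm from the nearest boundary — within the 0.8 mm shell band (2 × 0.4).

shell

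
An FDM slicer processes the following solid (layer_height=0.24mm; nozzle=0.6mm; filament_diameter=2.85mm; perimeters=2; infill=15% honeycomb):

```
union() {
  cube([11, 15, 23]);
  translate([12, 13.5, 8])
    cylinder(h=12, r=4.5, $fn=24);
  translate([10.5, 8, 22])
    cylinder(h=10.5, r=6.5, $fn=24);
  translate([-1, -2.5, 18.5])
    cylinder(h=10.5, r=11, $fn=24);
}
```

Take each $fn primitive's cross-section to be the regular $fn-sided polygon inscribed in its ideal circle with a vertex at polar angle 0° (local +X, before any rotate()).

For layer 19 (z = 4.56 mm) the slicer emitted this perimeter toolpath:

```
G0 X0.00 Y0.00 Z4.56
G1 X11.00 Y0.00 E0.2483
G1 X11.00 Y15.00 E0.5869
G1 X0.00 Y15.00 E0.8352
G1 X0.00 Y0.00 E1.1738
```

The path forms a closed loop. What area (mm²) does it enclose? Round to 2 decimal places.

Apply the shoelace formula to the sequence of (X, Y) vertices; enclosed area = 165.00 mm².

165.00 mm²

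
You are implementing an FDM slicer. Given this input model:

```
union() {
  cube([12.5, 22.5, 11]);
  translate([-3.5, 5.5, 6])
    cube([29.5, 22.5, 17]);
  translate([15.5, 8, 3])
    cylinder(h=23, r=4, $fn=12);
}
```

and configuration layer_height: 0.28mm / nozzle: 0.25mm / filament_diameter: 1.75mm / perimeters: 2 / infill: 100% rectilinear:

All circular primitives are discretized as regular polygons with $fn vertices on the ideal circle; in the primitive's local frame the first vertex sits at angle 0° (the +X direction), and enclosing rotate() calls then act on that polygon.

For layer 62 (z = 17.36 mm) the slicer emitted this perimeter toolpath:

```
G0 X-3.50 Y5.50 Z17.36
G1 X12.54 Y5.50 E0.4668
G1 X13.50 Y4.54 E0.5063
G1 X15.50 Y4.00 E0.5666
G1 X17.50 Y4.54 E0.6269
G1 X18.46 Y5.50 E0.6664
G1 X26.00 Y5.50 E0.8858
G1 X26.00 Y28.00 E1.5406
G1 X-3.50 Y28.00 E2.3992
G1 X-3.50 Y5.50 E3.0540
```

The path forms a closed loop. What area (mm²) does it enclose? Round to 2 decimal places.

Apply the shoelace formula to the sequence of (X, Y) vertices; enclosed area = 669.59 mm².

669.59 mm²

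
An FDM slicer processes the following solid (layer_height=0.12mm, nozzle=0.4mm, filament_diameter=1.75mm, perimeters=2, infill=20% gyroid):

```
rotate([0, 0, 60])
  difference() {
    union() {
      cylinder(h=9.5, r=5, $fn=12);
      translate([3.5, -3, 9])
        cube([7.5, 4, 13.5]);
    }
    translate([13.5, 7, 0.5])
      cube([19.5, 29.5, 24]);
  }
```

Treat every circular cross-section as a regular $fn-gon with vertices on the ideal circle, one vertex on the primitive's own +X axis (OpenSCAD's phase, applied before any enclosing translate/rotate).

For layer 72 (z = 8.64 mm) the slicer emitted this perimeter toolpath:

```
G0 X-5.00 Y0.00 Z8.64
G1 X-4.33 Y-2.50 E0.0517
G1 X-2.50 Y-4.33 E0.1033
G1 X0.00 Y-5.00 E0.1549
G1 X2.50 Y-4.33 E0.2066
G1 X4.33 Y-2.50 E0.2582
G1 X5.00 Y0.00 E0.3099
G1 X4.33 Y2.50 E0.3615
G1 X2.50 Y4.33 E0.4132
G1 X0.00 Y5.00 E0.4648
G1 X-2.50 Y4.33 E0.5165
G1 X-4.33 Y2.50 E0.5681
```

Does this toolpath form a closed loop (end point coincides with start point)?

no

Start point (G0): (-5.00, 0.00). End point (last G1): the path does not return to the start — open.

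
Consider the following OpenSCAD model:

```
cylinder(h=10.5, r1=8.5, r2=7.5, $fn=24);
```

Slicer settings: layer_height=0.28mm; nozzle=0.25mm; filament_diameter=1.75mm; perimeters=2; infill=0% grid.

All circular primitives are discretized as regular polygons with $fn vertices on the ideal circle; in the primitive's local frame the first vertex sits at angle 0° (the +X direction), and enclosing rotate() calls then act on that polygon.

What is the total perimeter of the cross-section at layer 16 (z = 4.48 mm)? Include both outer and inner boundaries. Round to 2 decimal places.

50.58 mm

At z = 4.48 mm: the cone contributes a regular 24-gon of circumradius 8.073 (interpolated between r1=8.5 and r2=7.5 at t=0.427) (perimeter = 2·24·8.073·sin(180°/24) = 50.58 mm). Overall, the cross-section is a single solid region. Total boundary length (outer) = 50.58 mm.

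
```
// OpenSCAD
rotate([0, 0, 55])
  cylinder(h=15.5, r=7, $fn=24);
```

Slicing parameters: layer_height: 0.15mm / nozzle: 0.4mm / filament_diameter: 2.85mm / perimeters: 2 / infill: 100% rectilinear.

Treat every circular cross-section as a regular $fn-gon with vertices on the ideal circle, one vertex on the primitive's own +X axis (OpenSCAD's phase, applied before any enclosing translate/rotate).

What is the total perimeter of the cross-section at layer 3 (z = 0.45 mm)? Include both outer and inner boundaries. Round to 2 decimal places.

43.86 mm

At z = 0.45 mm: the r=7 cylinder gives a regular 24-gon of circumradius 7 (constant along its height) (perimeter = 2·24·7.000·sin(180°/24) = 43.86 mm); (whole slice rotated 55° about Z — lengths, areas and connectivity unchanged). Overall, the cross-section is a single solid region. Total boundary length (outer) = 43.86 mm.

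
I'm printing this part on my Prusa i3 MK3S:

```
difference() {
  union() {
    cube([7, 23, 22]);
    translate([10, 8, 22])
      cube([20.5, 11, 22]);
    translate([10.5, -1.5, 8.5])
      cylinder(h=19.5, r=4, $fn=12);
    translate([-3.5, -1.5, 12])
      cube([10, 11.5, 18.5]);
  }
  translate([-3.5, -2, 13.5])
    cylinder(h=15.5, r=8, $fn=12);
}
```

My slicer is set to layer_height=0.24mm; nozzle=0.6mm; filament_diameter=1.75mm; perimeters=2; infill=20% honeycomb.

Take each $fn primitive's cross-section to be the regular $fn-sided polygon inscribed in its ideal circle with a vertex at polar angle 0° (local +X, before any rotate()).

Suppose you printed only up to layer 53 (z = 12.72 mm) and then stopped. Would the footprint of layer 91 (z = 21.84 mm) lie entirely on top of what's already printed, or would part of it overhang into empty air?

entirely on top

Compare the two slices. At z = 12.72: the cube (footprint 7×23) is included at this height (area 161.00 mm²); the cube at (10, 8) does not reach this height (z outside [22, 44]); the r=4 cylinder at (10.5, -1.5) contributes a regular 12-gon of circumradius 4 (area = (12/2)·4.000²·sin(360°/12) = 48.00 mm²); the 10×11.5 cube at (-3.5, -1.5) contributes its full rectangle (area 115.00 mm²); Combining (union): the regions partially overlap — summed areas 324.00 mm² minus the doubly-counted overlap 65.02 mm² gives 258.98 mm² — area = 258.98 mm²; the cylinder at (-3.5, -2) is not intersected at this z (z outside [13.5, 29]); Taking the first minus the rest: none of the subtracted shapes is present at this height, so the result so far is unchanged — area = 258.98 mm². At z = 21.84: the cube (footprint 7×23) is included at this height (area 161.00 mm²); the cube at (10, 8) is absent (z outside [22, 44]); the cylinder at (10.5, -1.5): section is a regular 12-gon, circumradius r=4 (area = (12/2)·4.000²·sin(360°/12) = 48.00 mm²); the 10×11.5 cube at (-3.5, -1.5) contributes its full rectangle (area 115.00 mm²); Merging all regions: the regions partially overlap — summed areas 324.00 mm² minus the doubly-counted overlap 65.02 mm² gives 258.98 mm² — area = 258.98 mm²; the cylinder at (-3.5, -2): section is a regular 12-gon, circumradius r=8 (area = (12/2)·8.000²·sin(360°/12) = 192.00 mm²); Taking the first minus the rest: starting from the result so far (258.98 mm²), the r=8 cylinder at (-3.5, -2) partially overlaps it — only the 44.03 mm² overlap (of its 192.00 mm²) is removed, clipping the outline — area = 214.95 mm². Checking containment: the cross-section at z = 21.84 is a subset of the cross-section at z = 12.72.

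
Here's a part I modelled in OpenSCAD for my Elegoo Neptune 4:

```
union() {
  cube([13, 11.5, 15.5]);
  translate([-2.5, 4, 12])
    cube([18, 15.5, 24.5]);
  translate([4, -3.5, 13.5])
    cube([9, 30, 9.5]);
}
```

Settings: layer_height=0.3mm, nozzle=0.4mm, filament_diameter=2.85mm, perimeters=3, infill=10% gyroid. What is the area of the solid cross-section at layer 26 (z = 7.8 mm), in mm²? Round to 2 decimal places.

At z = 7.8 mm: the cube (footprint 13×11.5) is included at this height (area 149.50 mm²); the cube at (-2.5, 4) is absent (z outside [12, 36.5]); the cube at (4, -3.5) does not reach this height (z outside [13.5, 23]); Combining (union): only the 13×11.5 cube is present, so the union is just that shape — area = 149.50 mm². Overall, the cross-section is a single solid region. Net area = 149.50 mm².

149.50 mm²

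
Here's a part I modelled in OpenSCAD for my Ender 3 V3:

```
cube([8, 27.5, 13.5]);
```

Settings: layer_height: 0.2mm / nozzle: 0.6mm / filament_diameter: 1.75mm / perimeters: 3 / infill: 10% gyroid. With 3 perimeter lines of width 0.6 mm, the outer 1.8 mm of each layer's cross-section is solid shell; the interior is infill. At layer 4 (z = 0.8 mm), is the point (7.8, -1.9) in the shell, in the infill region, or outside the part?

At z = 0.8 mm: the 8×27.5 cube contributes its full rectangle. Overall, the cross-section is a single solid region. The nearest boundary edge runs (0.00, 0.00)→(8.00, 0.00); distance from the point to it = 1.90 mm. The point is not inside any of the regions above, so it lies outside the cross-section (1.90 mm from the nearest boundary).

outside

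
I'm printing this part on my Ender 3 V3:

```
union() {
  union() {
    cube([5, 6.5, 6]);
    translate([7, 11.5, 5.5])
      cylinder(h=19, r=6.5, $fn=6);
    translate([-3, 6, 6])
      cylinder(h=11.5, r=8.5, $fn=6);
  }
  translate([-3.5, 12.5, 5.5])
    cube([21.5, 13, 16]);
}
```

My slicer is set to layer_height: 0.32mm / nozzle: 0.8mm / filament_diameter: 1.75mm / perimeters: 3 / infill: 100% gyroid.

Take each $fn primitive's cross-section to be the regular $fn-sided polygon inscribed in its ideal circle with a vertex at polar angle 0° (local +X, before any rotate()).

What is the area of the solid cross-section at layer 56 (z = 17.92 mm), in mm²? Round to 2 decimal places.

At z = 17.92 mm: the cube is absent (z outside [0, 6]); the r=6.5 cylinder at (7, 11.5) contributes a regular 6-gon of circumradius 6.5 (area = (6/2)·6.500²·sin(360°/6) = 109.77 mm²); the cylinder at (-3, 6) does not reach this height (z outside [6, 17.5]); Merging all regions: only the r=6.5 cylinder at (7, 11.5) is present, so the union is just that shape — area = 109.77 mm²; the cube at (-3.5, 12.5) (footprint 21.5×13) is included at this height (area 279.50 mm²); Taking the union: the regions partially overlap — summed areas 389.27 mm² minus the doubly-counted overlap 42.46 mm² gives 346.81 mm² — area = 346.81 mm². Overall, the cross-section is a single solid region. Net area = 346.81 mm².

346.81 mm²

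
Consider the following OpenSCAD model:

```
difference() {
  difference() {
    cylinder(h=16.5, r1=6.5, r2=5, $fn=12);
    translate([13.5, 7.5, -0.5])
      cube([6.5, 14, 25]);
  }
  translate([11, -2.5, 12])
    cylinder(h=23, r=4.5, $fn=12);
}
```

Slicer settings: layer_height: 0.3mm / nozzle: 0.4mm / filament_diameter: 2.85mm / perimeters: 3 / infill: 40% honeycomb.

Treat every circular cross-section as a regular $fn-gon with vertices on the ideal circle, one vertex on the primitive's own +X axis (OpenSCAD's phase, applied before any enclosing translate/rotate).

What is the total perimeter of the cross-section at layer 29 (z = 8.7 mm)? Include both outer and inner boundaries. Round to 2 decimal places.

At z = 8.7 mm: the cone (r1=6.5→r2=5) has section circumradius 5.709 here — a regular 12-gon (perimeter = 2·12·5.709·sin(180°/12) = 35.46 mm); the cube at (13.5, 7.5) is present — its section is the full 6.5×14 rectangle (perimeter 41.00 mm); After the difference (first − rest): starting from the cone, the 6.5×14 cube at (13.5, 7.5) misses the remaining region (no effect) — boundary = 35.46 mm; the cylinder at (11, -2.5) is not intersected at this z (z outside [12, 35]); Taking the first minus the rest: none of the subtracted shapes is present at this height, so that combined region is unchanged — boundary = 35.46 mm. Overall, the cross-section is a single solid region. Total boundary length (outer) = 35.46 mm.

35.46 mm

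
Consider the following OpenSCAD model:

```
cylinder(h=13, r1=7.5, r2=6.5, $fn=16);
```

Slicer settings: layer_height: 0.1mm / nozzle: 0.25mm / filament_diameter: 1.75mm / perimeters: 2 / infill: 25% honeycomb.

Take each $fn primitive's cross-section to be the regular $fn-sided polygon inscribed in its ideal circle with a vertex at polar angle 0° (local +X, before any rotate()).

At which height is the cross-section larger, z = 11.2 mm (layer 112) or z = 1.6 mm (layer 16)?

Layer 112 (z = 11.2): the cone contributes a regular 16-gon of circumradius 6.638 (interpolated between r1=7.5 and r2=6.5 at t=0.862) (area = (16/2)·6.638²·sin(360°/16) = 134.92 mm²). So its area = 134.92 mm². Layer 16 (z = 1.6): the cone (r1=7.5→r2=6.5) has section circumradius 7.377 here — a regular 16-gon (area = (16/2)·7.377²·sin(360°/16) = 166.60 mm²). So its area = 166.60 mm². Layer 16 is larger (166.60 vs 134.92 mm²).

layer 16 (z = 1.6 mm)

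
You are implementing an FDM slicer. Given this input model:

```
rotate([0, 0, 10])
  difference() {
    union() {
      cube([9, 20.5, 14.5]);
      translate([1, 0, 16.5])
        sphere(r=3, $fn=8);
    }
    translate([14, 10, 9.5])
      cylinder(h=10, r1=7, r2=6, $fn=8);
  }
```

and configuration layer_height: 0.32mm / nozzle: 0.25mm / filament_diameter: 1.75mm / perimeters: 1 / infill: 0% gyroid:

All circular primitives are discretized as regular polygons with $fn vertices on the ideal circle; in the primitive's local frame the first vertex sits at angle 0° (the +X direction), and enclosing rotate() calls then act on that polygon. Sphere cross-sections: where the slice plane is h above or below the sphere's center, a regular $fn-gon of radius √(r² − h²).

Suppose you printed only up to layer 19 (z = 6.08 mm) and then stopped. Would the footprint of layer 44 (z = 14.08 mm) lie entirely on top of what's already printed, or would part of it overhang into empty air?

part overhangs

Compare the two slices. At z = 6.08: the cube is present — its section is the full 9×20.5 rectangle (area 184.50 mm²); the sphere at (1, 0) is absent (|z−center|=10.420 > r=3); Taking the union: only the 9×20.5 cube is present, so the union is just that shape — area = 184.50 mm²; the cone at (14, 10) does not reach this height (z outside [9.5, 19.5]); After the difference (first − rest): none of the subtracted shapes is present at this height, so the result so far is unchanged — area = 184.50 mm²; (whole slice rotated 10° about Z — lengths, areas and connectivity unchanged). At z = 14.08: the cube is present — its section is the full 9×20.5 rectangle (area 184.50 mm²); the r=3 sphere at (1, 0) slices to a regular 8-gon of circumradius 1.773 (√(r²−h²) with h=2.42 from center) (area = (8/2)·1.773²·sin(360°/8) = 8.89 mm²); Merging all regions: the regions partially overlap — summed areas 193.39 mm² minus the doubly-counted overlap 3.79 mm² gives 189.60 mm² — area = 189.60 mm²; the cone at (14, 10) contributes a regular 8-gon of circumradius 6.542 (interpolated between r1=7 and r2=6 at t=0.458) (area = (8/2)·6.542²·sin(360°/8) = 121.05 mm²); Taking the first minus the rest: starting from that combined region (189.60 mm²), the cone at (14, 10) partially overlaps it — only the 5.74 mm² overlap (of its 121.05 mm²) is removed, clipping the outline — area = 183.86 mm²; (whole slice rotated 10° about Z — lengths, areas and connectivity unchanged). Checking containment: at z = 14.08 the cross-section extends beyond the z = 6.08 cross-section by about 5.10 mm².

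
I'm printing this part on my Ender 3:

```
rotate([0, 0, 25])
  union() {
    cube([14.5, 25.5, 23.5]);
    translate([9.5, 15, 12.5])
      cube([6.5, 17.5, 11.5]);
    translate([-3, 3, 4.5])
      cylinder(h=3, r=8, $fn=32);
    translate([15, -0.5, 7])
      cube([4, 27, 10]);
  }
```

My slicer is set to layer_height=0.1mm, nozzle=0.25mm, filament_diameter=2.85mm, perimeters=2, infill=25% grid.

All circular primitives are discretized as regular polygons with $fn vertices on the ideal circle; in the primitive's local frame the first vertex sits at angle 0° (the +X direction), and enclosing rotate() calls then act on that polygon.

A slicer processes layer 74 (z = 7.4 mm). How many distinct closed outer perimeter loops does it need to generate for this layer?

2

At z = 7.4 mm: the cube (footprint 14.5×25.5) is included at this height; the cube at (9.5, 15) does not reach this height (z outside [12.5, 24]); the r=8 cylinder at (-3, 3) contributes a regular 32-gon of circumradius 8; the cube at (15, -0.5) is present — its section is the full 4×27 rectangle; Merging all regions: the regions partially overlap (shared area 40.94 mm²), so overlapping operands fuse into one piece — 2 connected regions; (rotated 25° about Z; rotation is an isometry so areas/perimeters/island counts are preserved). The result has 2 disconnected regions.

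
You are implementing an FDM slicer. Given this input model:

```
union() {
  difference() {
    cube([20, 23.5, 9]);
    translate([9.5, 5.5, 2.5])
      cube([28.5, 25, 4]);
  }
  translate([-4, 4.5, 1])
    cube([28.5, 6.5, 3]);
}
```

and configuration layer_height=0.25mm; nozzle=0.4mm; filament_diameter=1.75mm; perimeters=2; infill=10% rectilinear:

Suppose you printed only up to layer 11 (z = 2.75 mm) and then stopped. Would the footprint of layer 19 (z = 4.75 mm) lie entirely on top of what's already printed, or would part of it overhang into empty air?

Compare the two slices. At z = 2.75: the cube is present — its section is the full 20×23.5 rectangle (area 470.00 mm²); the cube at (9.5, 5.5) is present — its section is the full 28.5×25 rectangle (area 712.50 mm²); After the difference (first − rest): starting from the 20×23.5 cube (470.00 mm²), the 28.5×25 cube at (9.5, 5.5) partially overlaps it — only the 189.00 mm² overlap (of its 712.50 mm²) is removed, clipping the outline — area = 281.00 mm²; the cube at (-4, 4.5) (footprint 28.5×6.5) is included at this height (area 185.25 mm²); Combining (union): the regions partially overlap — summed areas 466.25 mm² minus the doubly-counted overlap 72.25 mm² gives 394.00 mm² — area = 394.00 mm². At z = 4.75: the cube is present — its section is the full 20×23.5 rectangle (area 470.00 mm²); the 28.5×25 cube at (9.5, 5.5) contributes its full rectangle (area 712.50 mm²); Subtracting the remaining from the first: starting from the 20×23.5 cube (470.00 mm²), the 28.5×25 cube at (9.5, 5.5) partially overlaps it — only the 189.00 mm² overlap (of its 712.50 mm²) is removed, clipping the outline — area = 281.00 mm²; the cube at (-4, 4.5) does not reach this height (z outside [1, 4]); Merging all regions: only the result so far is present, so the union is just that shape — area = 281.00 mm². Checking containment: the cross-section at z = 4.75 is a subset of the cross-section at z = 2.75.

entirely on top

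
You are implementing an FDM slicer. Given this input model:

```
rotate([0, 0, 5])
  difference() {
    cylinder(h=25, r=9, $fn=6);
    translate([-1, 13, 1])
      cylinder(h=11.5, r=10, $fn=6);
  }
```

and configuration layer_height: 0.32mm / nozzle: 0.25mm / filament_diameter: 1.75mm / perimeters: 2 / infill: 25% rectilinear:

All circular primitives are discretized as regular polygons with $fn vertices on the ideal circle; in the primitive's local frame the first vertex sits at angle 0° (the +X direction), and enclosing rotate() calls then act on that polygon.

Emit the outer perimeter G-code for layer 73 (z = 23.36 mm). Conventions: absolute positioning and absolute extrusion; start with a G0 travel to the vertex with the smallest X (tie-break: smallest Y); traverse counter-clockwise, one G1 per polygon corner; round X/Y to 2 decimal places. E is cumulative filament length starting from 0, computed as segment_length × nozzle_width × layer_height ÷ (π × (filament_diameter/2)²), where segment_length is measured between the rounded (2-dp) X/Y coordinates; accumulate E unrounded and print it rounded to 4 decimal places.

At z = 23.36 mm: the r=9 cylinder gives a regular 6-gon of circumradius 9 (constant along its height); the cylinder at (-1, 13) is absent (z outside [1, 12.5]); Taking the first minus the rest: none of the subtracted shapes is present at this height, so the r=9 cylinder is unchanged — 1 connected region; (whole slice rotated 5° about Z — lengths, areas and connectivity unchanged). The outline is a single polygon with 6 vertices. Extrusion per mm of travel: 0.25 × 0.32 / (π × 0.875²) = 0.033260. Accumulating E over each segment gives final E = 1.7962.

G0 X-8.97 Y-0.78 Z23.36
G1 X-3.80 Y-8.16 E0.2997
G1 X5.16 Y-7.37 E0.5989
G1 X8.97 Y0.78 E0.8981
G1 X3.80 Y8.16 E1.1978
G1 X-5.16 Y7.37 E1.4970
G1 X-8.97 Y-0.78 E1.7962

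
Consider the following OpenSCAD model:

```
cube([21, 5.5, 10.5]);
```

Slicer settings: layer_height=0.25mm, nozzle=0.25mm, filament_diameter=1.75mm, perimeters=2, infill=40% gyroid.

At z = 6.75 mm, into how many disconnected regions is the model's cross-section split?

1

At z = 6.75 mm: the 21×5.5 cube contributes its full rectangle. The result has 1 disconnected region.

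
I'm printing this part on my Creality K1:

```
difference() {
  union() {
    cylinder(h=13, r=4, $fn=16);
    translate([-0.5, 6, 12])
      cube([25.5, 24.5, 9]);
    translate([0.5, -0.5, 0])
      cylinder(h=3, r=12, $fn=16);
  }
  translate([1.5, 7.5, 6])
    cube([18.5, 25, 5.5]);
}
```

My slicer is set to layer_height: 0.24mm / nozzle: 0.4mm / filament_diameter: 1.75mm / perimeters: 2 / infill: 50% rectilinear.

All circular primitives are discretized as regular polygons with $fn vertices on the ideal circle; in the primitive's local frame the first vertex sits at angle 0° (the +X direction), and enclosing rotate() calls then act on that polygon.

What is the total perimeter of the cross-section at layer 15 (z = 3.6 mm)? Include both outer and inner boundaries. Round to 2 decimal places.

At z = 3.6 mm: the r=4 cylinder contributes a regular 16-gon of circumradius 4 (perimeter = 2·16·4.000·sin(180°/16) = 24.97 mm); the cube at (-0.5, 6) is absent (z outside [12, 21]); the cylinder at (0.5, -0.5) is not intersected at this z (z outside [0, 3]); Taking the union: only the r=4 cylinder is present, so the union is just that shape — boundary = 24.97 mm; the cube at (1.5, 7.5) does not reach this height (z outside [6, 11.5]); Taking the first minus the rest: none of the subtracted shapes is present at this height, so the result so far is unchanged — boundary = 24.97 mm. Overall, the cross-section is a single solid region. Total boundary length (outer) = 24.97 mm.

24.97 mm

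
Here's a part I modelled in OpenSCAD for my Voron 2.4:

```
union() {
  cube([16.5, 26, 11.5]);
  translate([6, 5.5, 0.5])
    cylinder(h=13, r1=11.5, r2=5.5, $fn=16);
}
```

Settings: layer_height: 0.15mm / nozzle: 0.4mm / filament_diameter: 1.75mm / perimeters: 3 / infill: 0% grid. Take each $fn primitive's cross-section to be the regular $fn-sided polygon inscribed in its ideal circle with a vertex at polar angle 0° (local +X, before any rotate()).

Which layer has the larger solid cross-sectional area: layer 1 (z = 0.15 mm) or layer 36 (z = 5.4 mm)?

layer 36 (z = 5.4 mm)

Layer 1 (z = 0.15): the cube (footprint 16.5×26) is included at this height (area 429.00 mm²); the cone at (6, 5.5) does not reach this height (z outside [0.5, 13.5]); Merging all regions: only the 16.5×26 cube is present, so the union is just that shape — area = 429.00 mm². So its area = 429.00 mm². Layer 36 (z = 5.4): the cube (footprint 16.5×26) is included at this height (area 429.00 mm²); the cone at (6, 5.5) (r1=11.5→r2=5.5) has section circumradius 9.238 here — a regular 16-gon (area = (16/2)·9.238²·sin(360°/16) = 261.29 mm²); Taking the union: the regions partially overlap — summed areas 690.29 mm² minus the doubly-counted overlap 195.65 mm² gives 494.65 mm² — area = 494.65 mm². So its area = 494.65 mm². Layer 36 is larger (494.65 vs 429.00 mm²).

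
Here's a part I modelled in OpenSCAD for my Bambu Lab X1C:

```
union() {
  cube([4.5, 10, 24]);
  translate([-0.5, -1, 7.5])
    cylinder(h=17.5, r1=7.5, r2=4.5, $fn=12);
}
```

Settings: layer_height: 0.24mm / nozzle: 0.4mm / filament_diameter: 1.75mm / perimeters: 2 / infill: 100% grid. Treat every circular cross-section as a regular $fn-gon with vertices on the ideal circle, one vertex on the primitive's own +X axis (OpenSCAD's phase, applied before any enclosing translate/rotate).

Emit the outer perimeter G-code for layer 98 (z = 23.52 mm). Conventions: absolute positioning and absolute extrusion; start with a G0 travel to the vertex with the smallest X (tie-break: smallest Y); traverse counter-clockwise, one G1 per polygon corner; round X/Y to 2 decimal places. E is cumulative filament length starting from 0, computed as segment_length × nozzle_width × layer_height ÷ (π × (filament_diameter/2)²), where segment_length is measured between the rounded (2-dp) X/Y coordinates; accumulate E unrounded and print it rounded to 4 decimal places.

At z = 23.52 mm: the 4.5×10 cube contributes its full rectangle; the cone at (-0.5, -1): at t=0.915 of its height the radius interpolates to r₁+(r₂−r₁)t = 4.754, giving a regular 12-gon of that circumradius; Combining (union): the regions partially overlap (shared area 10.49 mm²), so overlapping operands fuse into one piece — 1 connected region. The outline is a single polygon with 15 vertices. Extrusion per mm of travel: 0.4 × 0.24 / (π × 0.875²) = 0.039912. Accumulating E over each segment gives final E = 1.7998.

G0 X-5.25 Y-1.00 Z23.52
G1 X-4.62 Y-3.38 E0.0983
G1 X-2.88 Y-5.12 E0.1965
G1 X-0.50 Y-5.75 E0.2947
G1 X1.88 Y-5.12 E0.3930
G1 X3.62 Y-3.38 E0.4912
G1 X4.25 Y-1.00 E0.5895
G1 X3.99 Y0.00 E0.6307
G1 X4.50 Y0.00 E0.6511
G1 X4.50 Y10.00 E1.0502
G1 X0.00 Y10.00 E1.2298
G1 X0.00 Y3.62 E1.4844
G1 X-0.50 Y3.75 E1.5051
G1 X-2.88 Y3.12 E1.6033
G1 X-4.62 Y1.38 E1.7015
G1 X-5.25 Y-1.00 E1.7998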